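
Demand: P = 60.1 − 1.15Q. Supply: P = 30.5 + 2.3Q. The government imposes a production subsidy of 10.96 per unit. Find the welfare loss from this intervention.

Competitive equilibrium: 60.1 − 1.15Q = 30.5 + 2.3Q → Q* = 8.5797, P* = 50.2333.
The subsidy lowers effective supply by 10.96: P = 19.54 + 2.3Q.
New quantity: 60.1 − 1.15Q = 19.54 + 2.3Q → Q' = 11.7565.
Overproduction ΔQ = 11.7565 − 8.5797 = 3.1768; wedge = subsidy = 10.96.
DWL = ½ × 3.1768 × 10.96 = 17.41.

17.41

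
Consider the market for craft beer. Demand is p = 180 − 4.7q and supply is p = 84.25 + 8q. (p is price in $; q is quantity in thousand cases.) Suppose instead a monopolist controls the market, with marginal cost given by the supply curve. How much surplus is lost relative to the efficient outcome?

$26.34 thousand

Competitive equilibrium: 180 − 4.7q = 84.25 + 8q → q* = 7.5394, p* = 144.565.
Marginal revenue: MR = 180 − 9.4q. Set MR = MC: 180 − 9.4q = 84.25 + 8q → q_m = 5.5029.
Price p_m = 180 − 4.7·5.5029 = 154.1364; MC(q_m) = 84.25 + 8·5.5029 = 128.2732.
Competitive q* = 7.5394, so Δq = 2.0365; wedge = 154.1364 − 128.2732 = 25.8632.
Welfare loss = ½ × 2.0365 × 25.8632 = $26.34 thousand.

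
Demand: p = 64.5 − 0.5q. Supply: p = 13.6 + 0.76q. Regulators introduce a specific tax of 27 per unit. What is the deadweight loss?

289.29

Competitive equilibrium: 64.5 − 0.5q = 13.6 + 0.76q → q* = 40.39683, p* = 44.30159.
With the tax, the buyer price exceeds the seller price by 27: (64.5 − 0.5q) − (13.6 + 0.76q) = 27 → q' = 18.96825.
Δq = 40.39683 − 18.96825 = 21.42858; the wedge equals the tax, 27.
Welfare loss = ½ × 21.42858 × 27 = 289.29.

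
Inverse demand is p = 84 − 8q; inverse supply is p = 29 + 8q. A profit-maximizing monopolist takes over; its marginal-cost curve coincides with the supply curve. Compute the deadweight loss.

Competitive equilibrium: 84 − 8q = 29 + 8q → q* = 3.4375, p* = 56.5.
Marginal revenue: MR = 84 − 16q. Set MR = MC: 84 − 16q = 29 + 8q → q_m = 2.2917.
Price p_m = 84 − 8·2.2917 = 65.6664; MC(q_m) = 29 + 8·2.2917 = 47.3336.
Competitive q* = 3.4375, so Δq = 1.1458; wedge = 65.6664 − 47.3336 = 18.3328.
Deadweight loss = ½ × 1.1458 × 18.3328 = 10.50.

10.50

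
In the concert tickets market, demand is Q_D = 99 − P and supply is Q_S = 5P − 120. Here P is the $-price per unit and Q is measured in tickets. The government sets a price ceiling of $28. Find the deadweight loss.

In inverse form: demand P = 99 − Q, supply P = 24 + 0.2Q.
Competitive equilibrium: 99 − Q = 24 + 0.2Q → Q* = 62.5, P* = 36.5.
At the ceiling P = 28, quantity supplied = (28 − 24)/0.2 = 20.
Willingness to pay at Q' = 20: 99 − 1·20 = 79.
ΔQ = 62.5 − 20 = 42.5; wedge = 79 − 28 = 51.
Deadweight loss = ½ × 42.5 × 51 = $1083.75.

$1083.75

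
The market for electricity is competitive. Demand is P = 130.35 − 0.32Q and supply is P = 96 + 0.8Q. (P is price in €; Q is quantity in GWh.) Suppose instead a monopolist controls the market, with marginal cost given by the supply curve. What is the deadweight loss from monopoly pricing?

€26.01

Competitive equilibrium: 130.35 − 0.32Q = 96 + 0.8Q → Q* = 30.6696, P* = 120.5357.
Marginal revenue: MR = 130.35 − 0.64Q. Set MR = MC: 130.35 − 0.64Q = 96 + 0.8Q → Q_m = 23.8542.
Price P_m = 130.35 − 0.32·23.8542 = 122.7167; MC(Q_m) = 96 + 0.8·23.8542 = 115.0834.
Competitive Q* = 30.6696, so ΔQ = 6.8154; wedge = 122.7167 − 115.0834 = 7.6333.
DWL = ½ × 6.8154 × 7.6333 = €26.01.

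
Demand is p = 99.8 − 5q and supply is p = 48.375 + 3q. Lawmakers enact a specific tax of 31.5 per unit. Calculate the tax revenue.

Competitive equilibrium: 99.8 − 5q = 48.375 + 3q → q* = 6.4281, p* = 67.6594.
With the tax, the buyer price exceeds the seller price by 31.5: (99.8 − 5q) − (48.375 + 3q) = 31.5 → q' = 2.4906.
Tax revenue = 31.5 × 2.4906 = 78.45.

78.45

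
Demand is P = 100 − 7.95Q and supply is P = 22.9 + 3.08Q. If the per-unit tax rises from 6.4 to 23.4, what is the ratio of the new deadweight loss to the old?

Competitive equilibrium: 100 − 7.95Q = 22.9 + 3.08Q → Q* = 6.99, P* = 44.4293.
For a per-unit tax t: ΔQ = t/11.03, so DWL = ½·t·(t/11.03) = t²/22.06.
At t = 6.4: DWL = 1.857. At t = 23.4: DWL = 24.821.
Ratio = (23.4/6.4)² = 13.368.

13.368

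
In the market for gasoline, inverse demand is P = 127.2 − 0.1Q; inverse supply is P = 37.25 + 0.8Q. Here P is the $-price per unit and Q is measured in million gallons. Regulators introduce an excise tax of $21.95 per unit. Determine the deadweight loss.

Competitive equilibrium: 127.2 − 0.1Q = 37.25 + 0.8Q → Q* = 99.9444, P* = 117.2056.
With the tax, the buyer price exceeds the seller price by 21.95: (127.2 − 0.1Q) − (37.25 + 0.8Q) = 21.95 → Q' = 75.5556.
ΔQ = 99.9444 − 75.5556 = 24.3888; the wedge equals the tax, 21.95.
The triangle = ½ × 24.3888 × 21.95 = $267.67 million.

$267.67 million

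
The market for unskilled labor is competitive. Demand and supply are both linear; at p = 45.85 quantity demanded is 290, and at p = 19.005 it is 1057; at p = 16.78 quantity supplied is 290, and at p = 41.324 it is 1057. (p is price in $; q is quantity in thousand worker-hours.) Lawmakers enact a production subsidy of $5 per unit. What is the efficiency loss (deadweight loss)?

$186.57 thousand

Demand slope = (19.005 − 45.85)/(1057 − 290) = −0.035, so p = 56 − 0.035q.
Supply slope = (41.324 − 16.78)/(1057 − 290) = 0.032, so p = 7.5 + 0.032q.
Competitive equilibrium: 56 − 0.035q = 7.5 + 0.032q → q* = 723.8806, p* = 30.6642.
The subsidy lowers effective supply by 5: p = 2.5 + 0.032q.
New quantity: 56 − 0.035q = 2.5 + 0.032q → q' = 798.5075.
Overproduction Δq = 798.5075 − 723.8806 = 74.6269; wedge = subsidy = 5.
DWL = ½ × 74.6269 × 5 = $186.57 thousand.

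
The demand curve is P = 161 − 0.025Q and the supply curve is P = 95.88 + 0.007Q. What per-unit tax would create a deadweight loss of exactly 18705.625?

Competitive equilibrium: 161 − 0.025Q = 95.88 + 0.007Q → Q* = 2035, P* = 110.125.
A tax t gives ΔQ = t/0.032 and wedge t, so DWL = t²/0.064.
t²/0.064 = 18705.625 → t² = 1197.16 → t = 34.6.

34.6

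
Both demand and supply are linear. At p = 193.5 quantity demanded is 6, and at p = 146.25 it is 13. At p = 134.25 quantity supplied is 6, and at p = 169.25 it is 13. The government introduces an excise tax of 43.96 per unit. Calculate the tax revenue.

320.96

Demand slope = (146.25 − 193.5)/(13 − 6) = −6.75, so p = 234 − 6.75q.
Supply slope = (169.25 − 134.25)/(13 − 6) = 5, so p = 104.25 + 5q.
Competitive equilibrium: 234 − 6.75q = 104.25 + 5q → q* = 11.04255, p* = 159.46277.
With the tax, the buyer price exceeds the seller price by 43.96: (234 − 6.75q) − (104.25 + 5q) = 43.96 → q' = 7.30128.
Tax revenue = 43.96 × 7.30128 = 320.96.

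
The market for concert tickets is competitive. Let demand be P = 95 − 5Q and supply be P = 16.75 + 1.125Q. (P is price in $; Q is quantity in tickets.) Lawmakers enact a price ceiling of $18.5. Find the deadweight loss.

Competitive equilibrium: 95 − 5Q = 16.75 + 1.125Q → Q* = 12.7755, P* = 31.1224.
At the ceiling P = 18.5, quantity supplied = (18.5 − 16.75)/1.125 = 1.5556.
Willingness to pay at Q' = 1.5556: 95 − 5·1.5556 = 87.222.
ΔQ = 12.7755 − 1.5556 = 11.2199; wedge = 87.222 − 18.5 = 68.722.
DWL = ½ × 11.2199 × 68.722 = $385.53.

$385.53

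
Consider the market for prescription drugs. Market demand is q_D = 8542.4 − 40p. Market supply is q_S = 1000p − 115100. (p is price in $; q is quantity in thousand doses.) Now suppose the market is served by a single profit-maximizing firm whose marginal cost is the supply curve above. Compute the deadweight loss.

$44797.73 thousand

In inverse form: demand p = 213.56 − 0.025q, supply p = 115.1 + 0.001q.
Competitive equilibrium: 213.56 − 0.025q = 115.1 + 0.001q → q* = 3786.923077, p* = 118.886923.
Marginal revenue: MR = 213.56 − 0.05q. Set MR = MC: 213.56 − 0.05q = 115.1 + 0.001q → q_m = 1930.588235.
Price p_m = 213.56 − 0.025·1930.588235 = 165.295294; MC(q_m) = 115.1 + 0.001·1930.588235 = 117.030588.
Competitive q* = 3786.923077, so Δq = 1856.334842; wedge = 165.295294 − 117.030588 = 48.264706.
The triangle = ½ × 1856.334842 × 48.264706 = $44797.73 thousand.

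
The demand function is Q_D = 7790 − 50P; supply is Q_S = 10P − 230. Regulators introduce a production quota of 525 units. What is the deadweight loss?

In inverse form: demand P = 155.8 − 0.02Q, supply P = 23 + 0.1Q.
Competitive equilibrium: 155.8 − 0.02Q = 23 + 0.1Q → Q* = 1106.6667, P* = 133.6667.
At Q = 525: demand price = 155.8 − 0.02·525 = 145.3; supply price = 23 + 0.1·525 = 75.5.
ΔQ = 1106.6667 − 525 = 581.6667; wedge = 145.3 − 75.5 = 69.8.
Welfare loss = ½ × 581.6667 × 69.8 = 20300.17.

20300.17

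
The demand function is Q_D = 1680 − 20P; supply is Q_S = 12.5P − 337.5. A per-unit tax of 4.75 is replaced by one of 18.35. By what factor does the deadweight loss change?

14.924

In inverse form: demand P = 84 − 0.05Q, supply P = 27 + 0.08Q.
Competitive equilibrium: 84 − 0.05Q = 27 + 0.08Q → Q* = 438.4615, P* = 62.0769.
For a per-unit tax t: ΔQ = t/0.13, so DWL = ½·t·(t/0.13) = t²/0.26.
At t = 4.75: DWL = 86.779. At t = 18.35: DWL = 1295.087.
Ratio = (18.35/4.75)² = 14.924.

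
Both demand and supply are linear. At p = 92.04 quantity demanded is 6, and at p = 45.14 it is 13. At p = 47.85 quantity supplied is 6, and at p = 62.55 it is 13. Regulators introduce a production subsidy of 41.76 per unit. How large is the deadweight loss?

Demand slope = (45.14 − 92.04)/(13 − 6) = −6.7, so p = 132.24 − 6.7q.
Supply slope = (62.55 − 47.85)/(13 − 6) = 2.1, so p = 35.25 + 2.1q.
Competitive equilibrium: 132.24 − 6.7q = 35.25 + 2.1q → q* = 11.02159, p* = 58.39534.
The subsidy lowers effective supply by 41.76: p = 2.1q − 6.51.
New quantity: 132.24 − 6.7q = 2.1q − 6.51 → q' = 15.76705.
Overproduction Δq = 15.76705 − 11.02159 = 4.74546; wedge = subsidy = 41.76.
DWL = ½ × 4.74546 × 41.76 = 99.09.

99.09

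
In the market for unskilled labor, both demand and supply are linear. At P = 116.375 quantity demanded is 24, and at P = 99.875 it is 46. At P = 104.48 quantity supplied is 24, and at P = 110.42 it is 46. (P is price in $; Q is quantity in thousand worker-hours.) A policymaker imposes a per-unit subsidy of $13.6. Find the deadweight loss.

Demand slope = (99.875 − 116.375)/(46 − 24) = −0.75, so P = 134.375 − 0.75Q.
Supply slope = (110.42 − 104.48)/(46 − 24) = 0.27, so P = 98 + 0.27Q.
Competitive equilibrium: 134.375 − 0.75Q = 98 + 0.27Q → Q* = 35.6618, P* = 107.6287.
The subsidy lowers effective supply by 13.6: P = 84.4 + 0.27Q.
New quantity: 134.375 − 0.75Q = 84.4 + 0.27Q → Q' = 48.9951.
Overproduction ΔQ = 48.9951 − 35.6618 = 13.3333; wedge = subsidy = 13.6.
DWL = ½ × 13.3333 × 13.6 = $90.67 thousand.

$90.67 thousand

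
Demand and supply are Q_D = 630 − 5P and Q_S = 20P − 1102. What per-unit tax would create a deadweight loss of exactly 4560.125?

47.75

In inverse form: demand P = 126 − 0.2Q, supply P = 55.1 + 0.05Q.
Competitive equilibrium: 126 − 0.2Q = 55.1 + 0.05Q → Q* = 283.6, P* = 69.28.
A tax t gives ΔQ = t/0.25 and wedge t, so DWL = t²/0.5.
t²/0.5 = 4560.125 → t² = 2280.0625 → t = 47.75.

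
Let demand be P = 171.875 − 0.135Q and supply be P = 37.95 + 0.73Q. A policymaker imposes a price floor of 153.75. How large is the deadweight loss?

182.95

Competitive equilibrium: 171.875 − 0.135Q = 37.95 + 0.73Q → Q* = 154.8266, P* = 150.9734.
At the floor P = 153.75, quantity demanded = (171.875 − 153.75)/0.135 = 134.2593.
Sellers' marginal cost at Q' = 134.2593: 37.95 + 0.73·134.2593 = 135.9593.
ΔQ = 154.8266 − 134.2593 = 20.5673; wedge = 153.75 − 135.9593 = 17.7907.
The triangle = ½ × 20.5673 × 17.7907 = 182.95.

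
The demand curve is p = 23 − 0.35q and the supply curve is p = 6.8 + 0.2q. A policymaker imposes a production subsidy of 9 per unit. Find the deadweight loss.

Competitive equilibrium: 23 − 0.35q = 6.8 + 0.2q → q* = 29.4545, p* = 12.6909.
The subsidy lowers effective supply by 9: p = 0.2q − 2.2.
New quantity: 23 − 0.35q = 0.2q − 2.2 → q' = 45.8182.
Overproduction Δq = 45.8182 − 29.4545 = 16.3637; wedge = subsidy = 9.
DWL = ½ × 16.3637 × 9 = 73.64.

73.64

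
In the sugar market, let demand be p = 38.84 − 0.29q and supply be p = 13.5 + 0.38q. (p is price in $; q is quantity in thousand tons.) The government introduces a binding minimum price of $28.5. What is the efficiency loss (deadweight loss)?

$1.57 thousand

Competitive equilibrium: 38.84 − 0.29q = 13.5 + 0.38q → q* = 37.8209, p* = 27.8719.
At the floor p = 28.5, quantity demanded = (38.84 − 28.5)/0.29 = 35.6552.
Sellers' marginal cost at q' = 35.6552: 13.5 + 0.38·35.6552 = 27.049.
Δq = 37.8209 − 35.6552 = 2.1657; wedge = 28.5 − 27.049 = 1.451.
Welfare loss = ½ × 2.1657 × 1.451 = $1.57 thousand.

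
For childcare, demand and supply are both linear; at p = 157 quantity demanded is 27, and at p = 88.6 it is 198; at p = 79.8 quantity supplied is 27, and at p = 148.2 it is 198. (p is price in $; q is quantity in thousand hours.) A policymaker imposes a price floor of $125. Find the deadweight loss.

Demand slope = (88.6 − 157)/(198 − 27) = −0.4, so p = 167.8 − 0.4q.
Supply slope = (148.2 − 79.8)/(198 − 27) = 0.4, so p = 69 + 0.4q.
Competitive equilibrium: 167.8 − 0.4q = 69 + 0.4q → q* = 123.5, p* = 118.4.
At the floor p = 125, quantity demanded = (167.8 − 125)/0.4 = 107.
Sellers' marginal cost at q' = 107: 69 + 0.4·107 = 111.8.
Δq = 123.5 − 107 = 16.5; wedge = 125 − 111.8 = 13.2.
The triangle = ½ × 16.5 × 13.2 = $108.90 thousand.

$108.90 thousand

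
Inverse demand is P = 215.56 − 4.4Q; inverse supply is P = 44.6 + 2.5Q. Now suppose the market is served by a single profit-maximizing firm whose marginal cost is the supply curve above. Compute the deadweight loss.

321.11

Competitive equilibrium: 215.56 − 4.4Q = 44.6 + 2.5Q → Q* = 24.7768, P* = 106.542.
Marginal revenue: MR = 215.56 − 8.8Q. Set MR = MC: 215.56 − 8.8Q = 44.6 + 2.5Q → Q_m = 15.1292.
Price P_m = 215.56 − 4.4·15.1292 = 148.9915; MC(Q_m) = 44.6 + 2.5·15.1292 = 82.423.
Competitive Q* = 24.7768, so ΔQ = 9.6476; wedge = 148.9915 − 82.423 = 66.5685.
Deadweight loss = ½ × 9.6476 × 66.5685 = 321.11.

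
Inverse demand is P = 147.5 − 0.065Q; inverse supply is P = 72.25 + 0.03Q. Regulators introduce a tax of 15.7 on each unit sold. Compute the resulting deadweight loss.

Competitive equilibrium: 147.5 − 0.065Q = 72.25 + 0.03Q → Q* = 792.1053, P* = 96.0132.
With the tax, the buyer price exceeds the seller price by 15.7: (147.5 − 0.065Q) − (72.25 + 0.03Q) = 15.7 → Q' = 626.8421.
ΔQ = 792.1053 − 626.8421 = 165.2632; the wedge equals the tax, 15.7.
Deadweight loss = ½ × 165.2632 × 15.7 = 1297.32.

1297.32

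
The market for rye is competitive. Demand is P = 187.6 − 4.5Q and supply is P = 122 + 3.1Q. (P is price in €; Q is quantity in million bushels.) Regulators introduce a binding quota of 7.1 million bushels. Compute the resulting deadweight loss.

€8.91 million

Competitive equilibrium: 187.6 − 4.5Q = 122 + 3.1Q → Q* = 8.6316, P* = 148.7579.
At Q = 7.1: demand price = 187.6 − 4.5·7.1 = 155.65; supply price = 122 + 3.1·7.1 = 144.01.
ΔQ = 8.6316 − 7.1 = 1.5316; wedge = 155.65 − 144.01 = 11.64.
Welfare loss = ½ × 1.5316 × 11.64 = €8.91 million.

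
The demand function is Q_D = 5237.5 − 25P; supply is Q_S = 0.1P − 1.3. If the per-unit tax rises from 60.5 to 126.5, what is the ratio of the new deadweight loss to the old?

In inverse form: demand P = 209.5 − 0.04Q, supply P = 13 + 10Q.
Competitive equilibrium: 209.5 − 0.04Q = 13 + 10Q → Q* = 19.5717, P* = 208.7171.
For a per-unit tax t: ΔQ = t/10.04, so DWL = ½·t·(t/10.04) = t²/20.08.
At t = 60.5: DWL = 182.283. At t = 126.5: DWL = 796.925.
Ratio = (126.5/60.5)² = 4.372.

4.372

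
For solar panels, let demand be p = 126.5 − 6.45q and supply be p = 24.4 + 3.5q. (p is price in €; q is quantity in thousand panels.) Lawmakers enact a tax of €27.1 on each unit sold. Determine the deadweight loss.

Competitive equilibrium: 126.5 − 6.45q = 24.4 + 3.5q → q* = 10.26131, p* = 60.31457.
With the tax, the buyer price exceeds the seller price by 27.1: (126.5 − 6.45q) − (24.4 + 3.5q) = 27.1 → q' = 7.53769.
Δq = 10.26131 − 7.53769 = 2.72362; the wedge equals the tax, 27.1.
Deadweight loss = ½ × 2.72362 × 27.1 = €36.91 thousand.

€36.91 thousand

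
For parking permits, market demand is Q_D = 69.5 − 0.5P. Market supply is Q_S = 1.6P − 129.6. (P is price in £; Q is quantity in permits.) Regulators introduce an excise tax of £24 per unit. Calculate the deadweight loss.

In inverse form: demand P = 139 − 2Q, supply P = 81 + 0.625Q.
Competitive equilibrium: 139 − 2Q = 81 + 0.625Q → Q* = 22.0952, P* = 94.8095.
With the tax, the buyer price exceeds the seller price by 24: (139 − 2Q) − (81 + 0.625Q) = 24 → Q' = 12.9524.
ΔQ = 22.0952 − 12.9524 = 9.1428; the wedge equals the tax, 24.
Deadweight loss = ½ × 9.1428 × 24 = £109.71.

£109.71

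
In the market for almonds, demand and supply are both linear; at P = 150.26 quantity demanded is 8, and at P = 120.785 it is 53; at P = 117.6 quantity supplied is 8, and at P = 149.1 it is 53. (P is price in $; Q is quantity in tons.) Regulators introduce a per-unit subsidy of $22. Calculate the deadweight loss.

$178.60

Demand slope = (120.785 − 150.26)/(53 − 8) = −0.655, so P = 155.5 − 0.655Q.
Supply slope = (149.1 − 117.6)/(53 − 8) = 0.7, so P = 112 + 0.7Q.
Competitive equilibrium: 155.5 − 0.655Q = 112 + 0.7Q → Q* = 32.1033, P* = 134.4723.
The subsidy lowers effective supply by 22: P = 90 + 0.7Q.
New quantity: 155.5 − 0.655Q = 90 + 0.7Q → Q' = 48.3395.
Overproduction ΔQ = 48.3395 − 32.1033 = 16.2362; wedge = subsidy = 22.
DWL = ½ × 16.2362 × 22 = $178.60.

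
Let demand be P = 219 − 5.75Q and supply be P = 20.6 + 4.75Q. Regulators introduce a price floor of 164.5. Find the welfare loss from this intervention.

Competitive equilibrium: 219 − 5.75Q = 20.6 + 4.75Q → Q* = 18.89524, P* = 110.35238.
At the floor P = 164.5, quantity demanded = (219 − 164.5)/5.75 = 9.47826.
Sellers' marginal cost at Q' = 9.47826: 20.6 + 4.75·9.47826 = 65.62174.
ΔQ = 18.89524 − 9.47826 = 9.41698; wedge = 164.5 − 65.62174 = 98.87826.
DWL = ½ × 9.41698 × 98.87826 = 465.57.

465.57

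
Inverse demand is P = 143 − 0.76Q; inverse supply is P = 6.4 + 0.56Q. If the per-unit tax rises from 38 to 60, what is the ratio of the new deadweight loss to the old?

Competitive equilibrium: 143 − 0.76Q = 6.4 + 0.56Q → Q* = 103.4848, P* = 64.3515.
For a per-unit tax t: ΔQ = t/1.32, so DWL = ½·t·(t/1.32) = t²/2.64.
At t = 38: DWL = 546.970. At t = 60: DWL = 1363.636.
Ratio = (60/38)² = 2.493.

2.493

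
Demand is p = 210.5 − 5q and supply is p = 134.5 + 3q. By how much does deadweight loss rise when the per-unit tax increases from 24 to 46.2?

Competitive equilibrium: 210.5 − 5q = 134.5 + 3q → q* = 9.5, p* = 163.
For a per-unit tax t: Δq = t/8, so DWL = ½·t·(t/8) = t²/16.
At t = 24: DWL = 36. At t = 46.2: DWL = 133.403.
Increase = 133.403 − 36 = 97.40.

97.40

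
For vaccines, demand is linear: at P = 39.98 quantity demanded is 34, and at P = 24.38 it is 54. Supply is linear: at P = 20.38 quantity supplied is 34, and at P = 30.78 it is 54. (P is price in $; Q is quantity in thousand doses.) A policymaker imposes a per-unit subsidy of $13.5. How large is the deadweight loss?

Demand slope = (24.38 − 39.98)/(54 − 34) = −0.78, so P = 66.5 − 0.78Q.
Supply slope = (30.78 − 20.38)/(54 − 34) = 0.52, so P = 2.7 + 0.52Q.
Competitive equilibrium: 66.5 − 0.78Q = 2.7 + 0.52Q → Q* = 49.0769, P* = 28.22.
The subsidy lowers effective supply by 13.5: P = 0.52Q − 10.8.
New quantity: 66.5 − 0.78Q = 0.52Q − 10.8 → Q' = 59.4615.
Overproduction ΔQ = 59.4615 − 49.0769 = 10.3846; wedge = subsidy = 13.5.
DWL = ½ × 10.3846 × 13.5 = $70.10 thousand.

$70.10 thousand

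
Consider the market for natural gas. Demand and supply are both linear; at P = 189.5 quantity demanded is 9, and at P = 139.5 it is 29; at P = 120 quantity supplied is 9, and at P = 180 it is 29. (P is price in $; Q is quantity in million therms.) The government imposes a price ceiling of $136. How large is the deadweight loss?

$146.67 million

Demand slope = (139.5 − 189.5)/(29 − 9) = −2.5, so P = 212 − 2.5Q.
Supply slope = (180 − 120)/(29 − 9) = 3, so P = 93 + 3Q.
Competitive equilibrium: 212 − 2.5Q = 93 + 3Q → Q* = 21.6364, P* = 157.9091.
At the ceiling P = 136, quantity supplied = (136 − 93)/3 = 14.3333.
Willingness to pay at Q' = 14.3333: 212 − 2.5·14.3333 = 176.1668.
ΔQ = 21.6364 − 14.3333 = 7.3031; wedge = 176.1668 − 136 = 40.1668.
Welfare loss = ½ × 7.3031 × 40.1668 = $146.67 million.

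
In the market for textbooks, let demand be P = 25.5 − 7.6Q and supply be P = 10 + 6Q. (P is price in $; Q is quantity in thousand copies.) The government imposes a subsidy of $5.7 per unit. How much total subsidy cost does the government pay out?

Competitive equilibrium: 25.5 − 7.6Q = 10 + 6Q → Q* = 1.1397, P* = 16.8382.
The subsidy lowers effective supply by 5.7: P = 4.3 + 6Q.
New quantity: 25.5 − 7.6Q = 4.3 + 6Q → Q' = 1.5588.
Total subsidy cost = 5.7 × 1.5588 = $8.89 thousand.

$8.89 thousand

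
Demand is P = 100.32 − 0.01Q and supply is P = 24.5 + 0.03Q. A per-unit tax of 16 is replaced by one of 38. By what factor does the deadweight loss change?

5.641

Competitive equilibrium: 100.32 − 0.01Q = 24.5 + 0.03Q → Q* = 1895.5, P* = 81.365.
For a per-unit tax t: ΔQ = t/0.04, so DWL = ½·t·(t/0.04) = t²/0.08.
At t = 16: DWL = 3200. At t = 38: DWL = 18050.
Ratio = (38/16)² = 5.641.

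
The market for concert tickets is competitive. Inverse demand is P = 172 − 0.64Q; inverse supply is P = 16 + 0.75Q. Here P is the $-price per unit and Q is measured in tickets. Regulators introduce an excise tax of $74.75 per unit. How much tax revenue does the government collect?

$4369.38

Competitive equilibrium: 172 − 0.64Q = 16 + 0.75Q → Q* = 112.2302, P* = 100.1727.
With the tax, the buyer price exceeds the seller price by 74.75: (172 − 0.64Q) − (16 + 0.75Q) = 74.75 → Q' = 58.4532.
Tax revenue = 74.75 × 58.4532 = $4369.38.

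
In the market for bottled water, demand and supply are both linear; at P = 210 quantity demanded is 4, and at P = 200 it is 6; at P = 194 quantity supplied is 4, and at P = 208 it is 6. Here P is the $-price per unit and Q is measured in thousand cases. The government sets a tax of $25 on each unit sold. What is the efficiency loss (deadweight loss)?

$26.04 thousand

Demand slope = (200 − 210)/(6 − 4) = −5, so P = 230 − 5Q.
Supply slope = (208 − 194)/(6 − 4) = 7, so P = 166 + 7Q.
Competitive equilibrium: 230 − 5Q = 166 + 7Q → Q* = 5.3333, P* = 203.3333.
With the tax, the buyer price exceeds the seller price by 25: (230 − 5Q) − (166 + 7Q) = 25 → Q' = 3.25.
ΔQ = 5.3333 − 3.25 = 2.0833; the wedge equals the tax, 25.
DWL = ½ × 2.0833 × 25 = $26.04 thousand.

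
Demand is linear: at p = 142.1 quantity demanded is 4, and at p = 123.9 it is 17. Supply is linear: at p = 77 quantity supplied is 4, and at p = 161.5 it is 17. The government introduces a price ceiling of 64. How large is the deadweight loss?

414.23

Demand slope = (123.9 − 142.1)/(17 − 4) = −1.4, so p = 147.7 − 1.4q.
Supply slope = (161.5 − 77)/(17 − 4) = 6.5, so p = 51 + 6.5q.
Competitive equilibrium: 147.7 − 1.4q = 51 + 6.5q → q* = 12.2405, p* = 130.5633.
At the ceiling p = 64, quantity supplied = (64 − 51)/6.5 = 2.
Willingness to pay at q' = 2: 147.7 − 1.4·2 = 144.9.
Δq = 12.2405 − 2 = 10.2405; wedge = 144.9 − 64 = 80.9.
The triangle = ½ × 10.2405 × 80.9 = 414.23.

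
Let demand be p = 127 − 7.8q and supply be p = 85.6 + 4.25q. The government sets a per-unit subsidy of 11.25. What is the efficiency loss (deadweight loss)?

Competitive equilibrium: 127 − 7.8q = 85.6 + 4.25q → q* = 3.4357, p* = 100.2017.
The subsidy lowers effective supply by 11.25: p = 74.35 + 4.25q.
New quantity: 127 − 7.8q = 74.35 + 4.25q → q' = 4.3693.
Overproduction Δq = 4.3693 − 3.4357 = 0.9336; wedge = subsidy = 11.25.
Welfare loss = ½ × 0.9336 × 11.25 = 5.25.

5.25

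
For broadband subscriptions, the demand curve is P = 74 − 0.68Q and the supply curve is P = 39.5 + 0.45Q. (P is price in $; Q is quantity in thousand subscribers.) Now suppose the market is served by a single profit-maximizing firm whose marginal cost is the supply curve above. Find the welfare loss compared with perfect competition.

Competitive equilibrium: 74 − 0.68Q = 39.5 + 0.45Q → Q* = 30.531, P* = 53.2389.
Marginal revenue: MR = 74 − 1.36Q. Set MR = MC: 74 − 1.36Q = 39.5 + 0.45Q → Q_m = 19.0608.
Price P_m = 74 − 0.68·19.0608 = 61.0387; MC(Q_m) = 39.5 + 0.45·19.0608 = 48.0774.
Competitive Q* = 30.531, so ΔQ = 11.4702; wedge = 61.0387 − 48.0774 = 12.9613.
Welfare loss = ½ × 11.4702 × 12.9613 = $74.33 thousand.

$74.33 thousand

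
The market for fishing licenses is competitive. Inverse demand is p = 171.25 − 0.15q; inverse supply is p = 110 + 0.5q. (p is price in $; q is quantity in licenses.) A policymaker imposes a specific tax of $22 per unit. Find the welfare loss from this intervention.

Competitive equilibrium: 171.25 − 0.15q = 110 + 0.5q → q* = 94.2308, p* = 157.1154.
With the tax, the buyer price exceeds the seller price by 22: (171.25 − 0.15q) − (110 + 0.5q) = 22 → q' = 60.3846.
Δq = 94.2308 − 60.3846 = 33.8462; the wedge equals the tax, 22.
DWL = ½ × 33.8462 × 22 = $372.31.

$372.31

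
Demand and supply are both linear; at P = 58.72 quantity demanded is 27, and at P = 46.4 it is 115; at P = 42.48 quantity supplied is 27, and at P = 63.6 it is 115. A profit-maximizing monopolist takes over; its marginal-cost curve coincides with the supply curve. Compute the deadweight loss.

Demand slope = (46.4 − 58.72)/(115 − 27) = −0.14, so P = 62.5 − 0.14Q.
Supply slope = (63.6 − 42.48)/(115 − 27) = 0.24, so P = 36 + 0.24Q.
Competitive equilibrium: 62.5 − 0.14Q = 36 + 0.24Q → Q* = 69.7368, P* = 52.7368.
Marginal revenue: MR = 62.5 − 0.28Q. Set MR = MC: 62.5 − 0.28Q = 36 + 0.24Q → Q_m = 50.9615.
Price P_m = 62.5 − 0.14·50.9615 = 55.3654; MC(Q_m) = 36 + 0.24·50.9615 = 48.2308.
Competitive Q* = 69.7368, so ΔQ = 18.7753; wedge = 55.3654 − 48.2308 = 7.1346.
DWL = ½ × 18.7753 × 7.1346 = 66.98.

66.98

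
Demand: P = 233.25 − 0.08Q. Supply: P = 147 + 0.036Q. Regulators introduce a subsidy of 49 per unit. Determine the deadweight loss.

10349.14

Competitive equilibrium: 233.25 − 0.08Q = 147 + 0.036Q → Q* = 743.5345, P* = 173.7672.
The subsidy lowers effective supply by 49: P = 98 + 0.036Q.
New quantity: 233.25 − 0.08Q = 98 + 0.036Q → Q' = 1165.9483.
Overproduction ΔQ = 1165.9483 − 743.5345 = 422.4138; wedge = subsidy = 49.
DWL = ½ × 422.4138 × 49 = 10349.14.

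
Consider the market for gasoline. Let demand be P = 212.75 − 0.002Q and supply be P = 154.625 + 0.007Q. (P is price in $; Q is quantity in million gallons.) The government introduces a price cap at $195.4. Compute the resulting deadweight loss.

$1805 million

Competitive equilibrium: 212.75 − 0.002Q = 154.625 + 0.007Q → Q* = 6458.3333, P* = 199.8333.
At the ceiling P = 195.4, quantity supplied = (195.4 − 154.625)/0.007 = 5825.
Willingness to pay at Q' = 5825: 212.75 − 0.002·5825 = 201.1.
ΔQ = 6458.3333 − 5825 = 633.3333; wedge = 201.1 − 195.4 = 5.7.
Deadweight loss = ½ × 633.3333 × 5.7 = $1805 million.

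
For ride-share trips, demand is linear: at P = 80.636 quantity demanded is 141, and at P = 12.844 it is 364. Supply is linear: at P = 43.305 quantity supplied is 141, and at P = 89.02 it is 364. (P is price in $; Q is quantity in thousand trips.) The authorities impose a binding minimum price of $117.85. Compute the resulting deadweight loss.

Demand slope = (12.844 − 80.636)/(364 − 141) = −0.304, so P = 123.5 − 0.304Q.
Supply slope = (89.02 − 43.305)/(364 − 141) = 0.205, so P = 14.4 + 0.205Q.
Competitive equilibrium: 123.5 − 0.304Q = 14.4 + 0.205Q → Q* = 214.3418, P* = 58.3401.
At the floor P = 117.85, quantity demanded = (123.5 − 117.85)/0.304 = 18.5855.
Sellers' marginal cost at Q' = 18.5855: 14.4 + 0.205·18.5855 = 18.21.
ΔQ = 214.3418 − 18.5855 = 195.7563; wedge = 117.85 − 18.21 = 99.64.
DWL = ½ × 195.7563 × 99.64 = $9752.58 thousand.

$9752.58 thousand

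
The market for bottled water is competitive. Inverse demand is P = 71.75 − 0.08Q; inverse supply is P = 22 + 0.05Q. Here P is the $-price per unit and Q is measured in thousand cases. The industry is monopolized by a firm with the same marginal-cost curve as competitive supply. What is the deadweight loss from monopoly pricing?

Competitive equilibrium: 71.75 − 0.08Q = 22 + 0.05Q → Q* = 382.6923, P* = 41.1346.
Marginal revenue: MR = 71.75 − 0.16Q. Set MR = MC: 71.75 − 0.16Q = 22 + 0.05Q → Q_m = 236.9048.
Price P_m = 71.75 − 0.08·236.9048 = 52.7976; MC(Q_m) = 22 + 0.05·236.9048 = 33.8452.
Competitive Q* = 382.6923, so ΔQ = 145.7875; wedge = 52.7976 − 33.8452 = 18.9524.
The triangle = ½ × 145.7875 × 18.9524 = $1381.51 thousand.

$1381.51 thousand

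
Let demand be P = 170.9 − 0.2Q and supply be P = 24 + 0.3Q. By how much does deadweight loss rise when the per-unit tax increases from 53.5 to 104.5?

Competitive equilibrium: 170.9 − 0.2Q = 24 + 0.3Q → Q* = 293.8, P* = 112.14.
For a per-unit tax t: ΔQ = t/0.5, so DWL = ½·t·(t/0.5) = t²/1.
At t = 53.5: DWL = 2862.25. At t = 104.5: DWL = 10920.25.
Increase = 10920.25 − 2862.25 = 8058.

8058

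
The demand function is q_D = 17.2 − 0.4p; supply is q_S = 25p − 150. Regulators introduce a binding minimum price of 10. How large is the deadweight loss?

In inverse form: demand p = 43 − 2.5q, supply p = 6 + 0.04q.
Competitive equilibrium: 43 − 2.5q = 6 + 0.04q → q* = 14.5669, p* = 6.5827.
At the floor p = 10, quantity demanded = (43 − 10)/2.5 = 13.2.
Sellers' marginal cost at q' = 13.2: 6 + 0.04·13.2 = 6.528.
Δq = 14.5669 − 13.2 = 1.3669; wedge = 10 − 6.528 = 3.472.
The triangle = ½ × 1.3669 × 3.472 = 2.37.

2.37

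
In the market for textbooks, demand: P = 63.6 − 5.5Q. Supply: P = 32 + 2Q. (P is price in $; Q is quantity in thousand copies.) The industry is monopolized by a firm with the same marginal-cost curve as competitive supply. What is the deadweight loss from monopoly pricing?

Competitive equilibrium: 63.6 − 5.5Q = 32 + 2Q → Q* = 4.2133, P* = 40.4267.
Marginal revenue: MR = 63.6 − 11Q. Set MR = MC: 63.6 − 11Q = 32 + 2Q → Q_m = 2.4308.
Price P_m = 63.6 − 5.5·2.4308 = 50.2306; MC(Q_m) = 32 + 2·2.4308 = 36.8616.
Competitive Q* = 4.2133, so ΔQ = 1.7825; wedge = 50.2306 − 36.8616 = 13.369.
Welfare loss = ½ × 1.7825 × 13.369 = $11.92 thousand.

$11.92 thousand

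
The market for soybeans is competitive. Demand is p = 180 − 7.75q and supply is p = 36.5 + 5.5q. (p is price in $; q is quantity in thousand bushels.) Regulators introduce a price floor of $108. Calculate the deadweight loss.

$15.71 thousand

Competitive equilibrium: 180 − 7.75q = 36.5 + 5.5q → q* = 10.8302, p* = 96.066.
At the floor p = 108, quantity demanded = (180 − 108)/7.75 = 9.2903.
Sellers' marginal cost at q' = 9.2903: 36.5 + 5.5·9.2903 = 87.5967.
Δq = 10.8302 − 9.2903 = 1.5399; wedge = 108 − 87.5967 = 20.4033.
DWL = ½ × 1.5399 × 20.4033 = $15.71 thousand.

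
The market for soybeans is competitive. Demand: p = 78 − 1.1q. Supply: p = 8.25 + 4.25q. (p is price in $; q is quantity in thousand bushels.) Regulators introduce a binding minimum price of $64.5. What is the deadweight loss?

Competitive equilibrium: 78 − 1.1q = 8.25 + 4.25q → q* = 13.0374, p* = 63.6589.
At the floor p = 64.5, quantity demanded = (78 − 64.5)/1.1 = 12.2727.
Sellers' marginal cost at q' = 12.2727: 8.25 + 4.25·12.2727 = 60.409.
Δq = 13.0374 − 12.2727 = 0.7647; wedge = 64.5 − 60.409 = 4.091.
Welfare loss = ½ × 0.7647 × 4.091 = $1.56 thousand.

$1.56 thousand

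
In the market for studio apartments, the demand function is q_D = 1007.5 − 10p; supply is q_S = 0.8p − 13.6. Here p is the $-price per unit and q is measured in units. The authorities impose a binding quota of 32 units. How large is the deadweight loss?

In inverse form: demand p = 100.75 − 0.1q, supply p = 17 + 1.25q.
Competitive equilibrium: 100.75 − 0.1q = 17 + 1.25q → q* = 62.037, p* = 94.5463.
At q = 32: demand price = 100.75 − 0.1·32 = 97.55; supply price = 17 + 1.25·32 = 57.
Δq = 62.037 − 32 = 30.037; wedge = 97.55 − 57 = 40.55.
The triangle = ½ × 30.037 × 40.55 = $609.

$609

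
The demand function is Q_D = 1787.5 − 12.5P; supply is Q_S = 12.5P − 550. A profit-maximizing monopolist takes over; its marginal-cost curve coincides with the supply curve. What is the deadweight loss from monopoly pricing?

3403.125

In inverse form: demand P = 143 − 0.08Q, supply P = 44 + 0.08Q.
Competitive equilibrium: 143 − 0.08Q = 44 + 0.08Q → Q* = 618.75, P* = 93.5.
Marginal revenue: MR = 143 − 0.16Q. Set MR = MC: 143 − 0.16Q = 44 + 0.08Q → Q_m = 412.5.
Price P_m = 143 − 0.08·412.5 = 110; MC(Q_m) = 44 + 0.08·412.5 = 77.
Competitive Q* = 618.75, so ΔQ = 206.25; wedge = 110 − 77 = 33.
The triangle = ½ × 206.25 × 33 = 3403.125.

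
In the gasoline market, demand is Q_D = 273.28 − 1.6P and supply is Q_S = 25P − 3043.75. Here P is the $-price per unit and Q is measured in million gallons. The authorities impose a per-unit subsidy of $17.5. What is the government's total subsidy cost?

In inverse form: demand P = 170.8 − 0.625Q, supply P = 121.75 + 0.04Q.
Competitive equilibrium: 170.8 − 0.625Q = 121.75 + 0.04Q → Q* = 73.7594, P* = 124.7004.
The subsidy lowers effective supply by 17.5: P = 104.25 + 0.04Q.
New quantity: 170.8 − 0.625Q = 104.25 + 0.04Q → Q' = 100.0752.
Total subsidy cost = 17.5 × 100.0752 = $1751.32 million.

$1751.32 million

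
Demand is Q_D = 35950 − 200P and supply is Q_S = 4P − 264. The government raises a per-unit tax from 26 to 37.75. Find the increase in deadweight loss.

1468.75

In inverse form: demand P = 179.75 − 0.005Q, supply P = 66 + 0.25Q.
Competitive equilibrium: 179.75 − 0.005Q = 66 + 0.25Q → Q* = 446.0784, P* = 177.5196.
For a per-unit tax t: ΔQ = t/0.255, so DWL = ½·t·(t/0.255) = t²/0.51.
At t = 26: DWL = 1325.49. At t = 37.75: DWL = 2794.24.
Increase = 2794.24 − 1325.49 = 1468.75.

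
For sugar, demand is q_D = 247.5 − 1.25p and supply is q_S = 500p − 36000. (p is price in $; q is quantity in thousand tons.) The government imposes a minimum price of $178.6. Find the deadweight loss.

In inverse form: demand p = 198 − 0.8q, supply p = 72 + 0.002q.
Competitive equilibrium: 198 − 0.8q = 72 + 0.002q → q* = 157.1072, p* = 72.3142.
At the floor p = 178.6, quantity demanded = (198 − 178.6)/0.8 = 24.25.
Sellers' marginal cost at q' = 24.25: 72 + 0.002·24.25 = 72.0485.
Δq = 157.1072 − 24.25 = 132.8572; wedge = 178.6 − 72.0485 = 106.5515.
Deadweight loss = ½ × 132.8572 × 106.5515 = $7078.07 thousand.

$7078.07 thousand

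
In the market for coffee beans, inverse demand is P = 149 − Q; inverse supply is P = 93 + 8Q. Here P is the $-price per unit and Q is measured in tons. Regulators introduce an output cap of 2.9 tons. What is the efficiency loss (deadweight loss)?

$49.67

Competitive equilibrium: 149 − Q = 93 + 8Q → Q* = 6.2222, P* = 142.7778.
At Q = 2.9: demand price = 149 − 1·2.9 = 146.1; supply price = 93 + 8·2.9 = 116.2.
ΔQ = 6.2222 − 2.9 = 3.3222; wedge = 146.1 − 116.2 = 29.9.
The triangle = ½ × 3.3222 × 29.9 = $49.67.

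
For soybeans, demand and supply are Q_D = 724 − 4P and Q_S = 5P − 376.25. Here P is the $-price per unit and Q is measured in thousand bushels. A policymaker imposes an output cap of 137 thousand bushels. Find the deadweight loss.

$2160.90 thousand

In inverse form: demand P = 181 − 0.25Q, supply P = 75.25 + 0.2Q.
Competitive equilibrium: 181 − 0.25Q = 75.25 + 0.2Q → Q* = 235, P* = 122.25.
At Q = 137: demand price = 181 − 0.25·137 = 146.75; supply price = 75.25 + 0.2·137 = 102.65.
ΔQ = 235 − 137 = 98; wedge = 146.75 − 102.65 = 44.1.
The triangle = ½ × 98 × 44.1 = $2160.90 thousand.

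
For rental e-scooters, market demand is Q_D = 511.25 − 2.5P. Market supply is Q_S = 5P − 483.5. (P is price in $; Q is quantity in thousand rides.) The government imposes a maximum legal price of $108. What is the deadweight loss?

$4551.01 thousand

In inverse form: demand P = 204.5 − 0.4Q, supply P = 96.7 + 0.2Q.
Competitive equilibrium: 204.5 − 0.4Q = 96.7 + 0.2Q → Q* = 179.6667, P* = 132.6333.
At the ceiling P = 108, quantity supplied = (108 − 96.7)/0.2 = 56.5.
Willingness to pay at Q' = 56.5: 204.5 − 0.4·56.5 = 181.9.
ΔQ = 179.6667 − 56.5 = 123.1667; wedge = 181.9 − 108 = 73.9.
The triangle = ½ × 123.1667 × 73.9 = $4551.01 thousand.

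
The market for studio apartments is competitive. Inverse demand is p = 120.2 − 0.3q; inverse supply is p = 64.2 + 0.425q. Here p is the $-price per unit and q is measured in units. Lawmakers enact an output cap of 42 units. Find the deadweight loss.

Competitive equilibrium: 120.2 − 0.3q = 64.2 + 0.425q → q* = 77.2414, p* = 97.0276.
At q = 42: demand price = 120.2 − 0.3·42 = 107.6; supply price = 64.2 + 0.425·42 = 82.05.
Δq = 77.2414 − 42 = 35.2414; wedge = 107.6 − 82.05 = 25.55.
Welfare loss = ½ × 35.2414 × 25.55 = $450.21.

$450.21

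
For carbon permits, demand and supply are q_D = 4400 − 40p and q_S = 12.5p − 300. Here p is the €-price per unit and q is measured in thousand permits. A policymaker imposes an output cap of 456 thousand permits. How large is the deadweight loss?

€6919.69 thousand

In inverse form: demand p = 110 − 0.025q, supply p = 24 + 0.08q.
Competitive equilibrium: 110 − 0.025q = 24 + 0.08q → q* = 819.0476, p* = 89.5238.
At q = 456: demand price = 110 − 0.025·456 = 98.6; supply price = 24 + 0.08·456 = 60.48.
Δq = 819.0476 − 456 = 363.0476; wedge = 98.6 − 60.48 = 38.12.
DWL = ½ × 363.0476 × 38.12 = €6919.69 thousand.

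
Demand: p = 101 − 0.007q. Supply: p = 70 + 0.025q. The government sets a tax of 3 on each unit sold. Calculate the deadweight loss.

Competitive equilibrium: 101 − 0.007q = 70 + 0.025q → q* = 968.75, p* = 94.2188.
With the tax, the buyer price exceeds the seller price by 3: (101 − 0.007q) − (70 + 0.025q) = 3 → q' = 875.
Δq = 968.75 − 875 = 93.75; the wedge equals the tax, 3.
The triangle = ½ × 93.75 × 3 = 140.625.

140.625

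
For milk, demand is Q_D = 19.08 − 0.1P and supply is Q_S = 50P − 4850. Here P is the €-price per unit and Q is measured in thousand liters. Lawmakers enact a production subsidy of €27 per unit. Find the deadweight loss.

In inverse form: demand P = 190.8 − 10Q, supply P = 97 + 0.02Q.
Competitive equilibrium: 190.8 − 10Q = 97 + 0.02Q → Q* = 9.3613, P* = 97.1872.
The subsidy lowers effective supply by 27: P = 70 + 0.02Q.
New quantity: 190.8 − 10Q = 70 + 0.02Q → Q' = 12.0559.
Overproduction ΔQ = 12.0559 − 9.3613 = 2.6946; wedge = subsidy = 27.
Welfare loss = ½ × 2.6946 × 27 = €36.38 thousand.

€36.38 thousand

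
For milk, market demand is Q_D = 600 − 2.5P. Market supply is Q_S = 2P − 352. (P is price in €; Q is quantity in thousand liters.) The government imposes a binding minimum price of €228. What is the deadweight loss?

€760.56 thousand

In inverse form: demand P = 240 − 0.4Q, supply P = 176 + 0.5Q.
Competitive equilibrium: 240 − 0.4Q = 176 + 0.5Q → Q* = 71.1111, P* = 211.5556.
At the floor P = 228, quantity demanded = (240 − 228)/0.4 = 30.
Sellers' marginal cost at Q' = 30: 176 + 0.5·30 = 191.
ΔQ = 71.1111 − 30 = 41.1111; wedge = 228 − 191 = 37.
DWL = ½ × 41.1111 × 37 = €760.56 thousand.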